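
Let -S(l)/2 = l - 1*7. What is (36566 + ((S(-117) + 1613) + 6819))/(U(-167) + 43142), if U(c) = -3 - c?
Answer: 22623/21653 ≈ 1.0448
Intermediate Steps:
S(l) = 14 - 2*l (S(l) = -2*(l - 1*7) = -2*(l - 7) = -2*(-7 + l) = 14 - 2*l)
(36566 + ((S(-117) + 1613) + 6819))/(U(-167) + 43142) = (36566 + (((14 - 2*(-117)) + 1613) + 6819))/((-3 - 1*(-167)) + 43142) = (36566 + (((14 + 234) + 1613) + 6819))/((-3 + 167) + 43142) = (36566 + ((248 + 1613) + 6819))/(164 + 43142) = (36566 + (1861 + 6819))/43306 = (36566 + 8680)*(1/43306) = 45246*(1/43306) = 22623/21653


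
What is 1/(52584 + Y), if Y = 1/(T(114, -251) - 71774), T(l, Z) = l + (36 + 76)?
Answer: 71548/3762280031 ≈ 1.9017e-5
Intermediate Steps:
T(l, Z) = 112 + l (T(l, Z) = l + 112 = 112 + l)
Y = -1/71548 (Y = 1/((112 + 114) - 71774) = 1/(226 - 71774) = 1/(-71548) = -1/71548 ≈ -1.3977e-5)
1/(52584 + Y) = 1/(52584 - 1/71548) = 1/(3762280031/71548) = 71548/3762280031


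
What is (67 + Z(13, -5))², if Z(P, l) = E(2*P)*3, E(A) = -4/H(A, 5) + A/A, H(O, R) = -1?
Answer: 6724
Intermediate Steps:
E(A) = 5 (E(A) = -4/(-1) + A/A = -4*(-1) + 1 = 4 + 1 = 5)
Z(P, l) = 15 (Z(P, l) = 5*3 = 15)
(67 + Z(13, -5))² = (67 + 15)² = 82² = 6724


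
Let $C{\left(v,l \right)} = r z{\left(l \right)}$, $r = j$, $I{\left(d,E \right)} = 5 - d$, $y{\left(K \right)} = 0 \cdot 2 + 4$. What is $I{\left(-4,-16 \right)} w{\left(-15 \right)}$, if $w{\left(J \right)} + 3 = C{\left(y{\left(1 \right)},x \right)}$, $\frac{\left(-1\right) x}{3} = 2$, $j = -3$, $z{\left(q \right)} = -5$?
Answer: $108$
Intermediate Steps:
$y{\left(K \right)} = 4$ ($y{\left(K \right)} = 0 + 4 = 4$)
$x = -6$ ($x = \left(-3\right) 2 = -6$)
$r = -3$
$C{\left(v,l \right)} = 15$ ($C{\left(v,l \right)} = \left(-3\right) \left(-5\right) = 15$)
$w{\left(J \right)} = 12$ ($w{\left(J \right)} = -3 + 15 = 12$)
$I{\left(-4,-16 \right)} w{\left(-15 \right)} = \left(5 - -4\right) 12 = \left(5 + 4\right) 12 = 9 \cdot 12 = 108$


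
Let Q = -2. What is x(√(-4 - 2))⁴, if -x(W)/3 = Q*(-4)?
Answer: 331776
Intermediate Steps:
x(W) = -24 (x(W) = -(-6)*(-4) = -3*8 = -24)
x(√(-4 - 2))⁴ = (-24)⁴ = 331776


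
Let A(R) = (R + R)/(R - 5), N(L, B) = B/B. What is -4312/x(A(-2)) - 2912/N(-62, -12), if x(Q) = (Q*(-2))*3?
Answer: -4963/3 ≈ -1654.3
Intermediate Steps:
N(L, B) = 1
A(R) = 2*R/(-5 + R) (A(R) = (2*R)/(-5 + R) = 2*R/(-5 + R))
x(Q) = -6*Q (x(Q) = -2*Q*3 = -6*Q)
-4312/x(A(-2)) - 2912/N(-62, -12) = -4312/((-12*(-2)/(-5 - 2))) - 2912/1 = -4312/((-12*(-2)/(-7))) - 2912*1 = -4312/((-12*(-2)*(-1)/7)) - 2912 = -4312/((-6*4/7)) - 2912 = -4312/(-24/7) - 2912 = -4312*(-7/24) - 2912 = 3773/3 - 2912 = -4963/3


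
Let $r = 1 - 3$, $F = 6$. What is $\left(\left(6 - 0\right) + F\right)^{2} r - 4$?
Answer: $-292$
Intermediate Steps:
$r = -2$ ($r = 1 - 3 = -2$)
$\left(\left(6 - 0\right) + F\right)^{2} r - 4 = \left(\left(6 - 0\right) + 6\right)^{2} \left(-2\right) - 4 = \left(\left(6 + 0\right) + 6\right)^{2} \left(-2\right) - 4 = \left(6 + 6\right)^{2} \left(-2\right) - 4 = 12^{2} \left(-2\right) - 4 = 144 \left(-2\right) - 4 = -288 - 4 = -292$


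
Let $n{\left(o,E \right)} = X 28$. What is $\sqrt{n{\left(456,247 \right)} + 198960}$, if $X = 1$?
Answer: $2 \sqrt{49747} \approx 446.08$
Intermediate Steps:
$n{\left(o,E \right)} = 28$ ($n{\left(o,E \right)} = 1 \cdot 28 = 28$)
$\sqrt{n{\left(456,247 \right)} + 198960} = \sqrt{28 + 198960} = \sqrt{198988} = 2 \sqrt{49747}$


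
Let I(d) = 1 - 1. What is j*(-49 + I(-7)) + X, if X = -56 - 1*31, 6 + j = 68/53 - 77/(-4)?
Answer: -169413/212 ≈ -799.12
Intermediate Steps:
I(d) = 0
j = 3081/212 (j = -6 + (68/53 - 77/(-4)) = -6 + (68*(1/53) - 77*(-¼)) = -6 + (68/53 + 77/4) = -6 + 4353/212 = 3081/212 ≈ 14.533)
X = -87 (X = -56 - 31 = -87)
j*(-49 + I(-7)) + X = 3081*(-49 + 0)/212 - 87 = (3081/212)*(-49) - 87 = -150969/212 - 87 = -169413/212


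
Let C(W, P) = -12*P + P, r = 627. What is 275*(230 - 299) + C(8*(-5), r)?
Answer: -25872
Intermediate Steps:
C(W, P) = -11*P
275*(230 - 299) + C(8*(-5), r) = 275*(230 - 299) - 11*627 = 275*(-69) - 6897 = -18975 - 6897 = -25872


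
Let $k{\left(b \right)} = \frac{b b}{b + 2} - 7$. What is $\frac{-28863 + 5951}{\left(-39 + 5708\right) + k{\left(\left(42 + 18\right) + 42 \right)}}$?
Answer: $- \frac{595712}{149813} \approx -3.9764$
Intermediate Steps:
$k{\left(b \right)} = -7 + \frac{b^{2}}{2 + b}$ ($k{\left(b \right)} = \frac{b^{2}}{2 + b} - 7 = -7 + \frac{b^{2}}{2 + b}$)
$\frac{-28863 + 5951}{\left(-39 + 5708\right) + k{\left(\left(42 + 18\right) + 42 \right)}} = \frac{-28863 + 5951}{\left(-39 + 5708\right) + \frac{-14 + \left(\left(42 + 18\right) + 42\right)^{2} - 7 \left(\left(42 + 18\right) + 42\right)}{2 + \left(\left(42 + 18\right) + 42\right)}} = - \frac{22912}{5669 + \frac{-14 + \left(60 + 42\right)^{2} - 7 \left(60 + 42\right)}{2 + \left(60 + 42\right)}} = - \frac{22912}{5669 + \frac{-14 + 102^{2} - 714}{2 + 102}} = - \frac{22912}{5669 + \frac{-14 + 10404 - 714}{104}} = - \frac{22912}{5669 + \frac{1}{104} \cdot 9676} = - \frac{22912}{5669 + \frac{2419}{26}} = - \frac{22912}{\frac{149813}{26}} = \left(-22912\right) \frac{26}{149813} = - \frac{595712}{149813}$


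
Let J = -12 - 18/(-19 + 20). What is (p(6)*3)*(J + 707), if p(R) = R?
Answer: 12186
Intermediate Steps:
J = -30 (J = -12 - 18/1 = -12 + 1*(-18) = -12 - 18 = -30)
(p(6)*3)*(J + 707) = (6*3)*(-30 + 707) = 18*677 = 12186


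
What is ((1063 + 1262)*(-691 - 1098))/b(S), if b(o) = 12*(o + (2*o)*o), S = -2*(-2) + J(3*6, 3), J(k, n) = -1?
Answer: -1386475/84 ≈ -16506.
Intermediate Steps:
S = 3 (S = -2*(-2) - 1 = 4 - 1 = 3)
b(o) = 12*o + 24*o**2 (b(o) = 12*(o + 2*o**2) = 12*o + 24*o**2)
((1063 + 1262)*(-691 - 1098))/b(S) = ((1063 + 1262)*(-691 - 1098))/((12*3*(1 + 2*3))) = (2325*(-1789))/((12*3*(1 + 6))) = -4159425/(12*3*7) = -4159425/252 = -4159425*1/252 = -1386475/84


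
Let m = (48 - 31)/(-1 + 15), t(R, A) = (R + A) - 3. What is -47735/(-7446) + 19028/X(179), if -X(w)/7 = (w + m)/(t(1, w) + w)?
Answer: -11195277339/2087362 ≈ -5363.4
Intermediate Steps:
t(R, A) = -3 + A + R (t(R, A) = (A + R) - 3 = -3 + A + R)
m = 17/14 ≈ 1.2143
X(w) = -7*(17/14 + w)/(-2 + 2*w) (X(w) = -7*(w + 17/14)/((-3 + w + 1) + w) = -7*(17/14 + w)/((-2 + w) + w) = -7*(17/14 + w)/(-2 + 2*w))
-47735/(-7446) + 19028/X(179) = -47735/(-7446) + 19028/(((-17 - 14*179)/(4*(-1 + 179)))) = -47735*(-1/7446) + 19028/(((¼)*(-17 - 2506)/178)) = 47735/7446 + 19028/(((¼)*(1/178)*(-2523))) = 47735/7446 + 19028/(-2523/712) = 47735/7446 + 19028*(-712/2523) = 47735/7446 - 13547936/2523 = -11195277339/2087362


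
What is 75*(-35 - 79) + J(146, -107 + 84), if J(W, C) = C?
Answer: -8573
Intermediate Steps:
75*(-35 - 79) + J(146, -107 + 84) = 75*(-35 - 79) + (-107 + 84) = 75*(-114) - 23 = -8550 - 23 = -8573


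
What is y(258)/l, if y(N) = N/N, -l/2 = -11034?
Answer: 1/22068 ≈ 4.5314e-5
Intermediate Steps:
l = 22068 (l = -2*(-11034) = 22068)
y(N) = 1
y(258)/l = 1/22068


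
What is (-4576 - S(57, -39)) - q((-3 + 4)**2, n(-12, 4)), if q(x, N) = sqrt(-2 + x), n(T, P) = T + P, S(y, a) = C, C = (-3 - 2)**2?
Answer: -4601 - I ≈ -4601.0 - 1.0*I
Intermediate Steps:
C = 25 (C = (-5)**2 = 25)
S(y, a) = 25
n(T, P) = P + T
(-4576 - S(57, -39)) - q((-3 + 4)**2, n(-12, 4)) = (-4576 - 1*25) - sqrt(-2 + (-3 + 4)**2) = (-4576 - 25) - sqrt(-2 + 1**2) = -4601 - sqrt(-2 + 1) = -4601 - sqrt(-1) = -4601 - I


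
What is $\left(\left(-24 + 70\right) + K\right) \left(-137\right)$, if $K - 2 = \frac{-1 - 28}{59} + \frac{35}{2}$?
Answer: $- \frac{1050927}{118} \approx -8906.2$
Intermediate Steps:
$K = \frac{2243}{118}$ ($K = 2 + \left(\frac{-1 - 28}{59} + \frac{35}{2}\right) = 2 + \left(\left(-1 - 28\right) \frac{1}{59} + 35 \cdot \frac{1}{2}\right) = 2 + \left(\left(-29\right) \frac{1}{59} + \frac{35}{2}\right) = 2 + \left(- \frac{29}{59} + \frac{35}{2}\right) = 2 + \frac{2007}{118} = \frac{2243}{118} \approx 19.008$)
$\left(\left(-24 + 70\right) + K\right) \left(-137\right) = \left(\left(-24 + 70\right) + \frac{2243}{118}\right) \left(-137\right) = \left(46 + \frac{2243}{118}\right) \left(-137\right) = \frac{7671}{118} \left(-137\right) = - \frac{1050927}{118}$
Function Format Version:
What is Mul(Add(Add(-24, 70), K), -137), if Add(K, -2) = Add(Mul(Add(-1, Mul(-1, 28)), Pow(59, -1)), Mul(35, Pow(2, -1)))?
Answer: Rational(-1050927, 118) ≈ -8906.2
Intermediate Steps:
K = Rational(2243, 118) (K = Add(2, Add(Mul(Add(-1, Mul(-1, 28)), Pow(59, -1)), Mul(35, Pow(2, -1)))) = Add(2, Add(Mul(Add(-1, -28), Rational(1, 59)), Mul(35, Rational(1, 2)))) = Add(2, Add(Mul(-29, Rational(1, 59)), Rational(35, 2))) = Add(2, Add(Rational(-29, 59), Rational(35, 2))) = Add(2, Rational(2007, 118)) = Rational(2243, 118) ≈ 19.008)
Mul(Add(Add(-24, 70), K), -137) = Mul(Add(Add(-24, 70), Rational(2243, 118)), -137) = Mul(Add(46, Rational(2243, 118)), -137) = Mul(Rational(7671, 118), -137) = Rational(-1050927, 118)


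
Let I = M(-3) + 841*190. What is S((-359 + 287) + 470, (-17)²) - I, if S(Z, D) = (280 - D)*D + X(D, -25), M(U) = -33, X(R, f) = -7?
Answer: -162365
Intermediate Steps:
I = 159757 (I = -33 + 841*190 = -33 + 159790 = 159757)
S(Z, D) = -7 + D*(280 - D) (S(Z, D) = (280 - D)*D - 7 = D*(280 - D) - 7 = -7 + D*(280 - D))
S((-359 + 287) + 470, (-17)²) - I = (-7 - ((-17)²)² + 280*(-17)²) - 1*159757 = (-7 - 1*289² + 280*289) - 159757 = (-7 - 1*83521 + 80920) - 159757 = (-7 - 83521 + 80920) - 159757 = -2608 - 159757 = -162365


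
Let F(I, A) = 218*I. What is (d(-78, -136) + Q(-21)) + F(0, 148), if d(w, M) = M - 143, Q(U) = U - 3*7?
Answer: -321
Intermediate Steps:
Q(U) = -21 + U (Q(U) = U - 21 = -21 + U)
d(w, M) = -143 + M
(d(-78, -136) + Q(-21)) + F(0, 148) = ((-143 - 136) + (-21 - 21)) + 218*0 = (-279 - 42) + 0 = -321 + 0 = -321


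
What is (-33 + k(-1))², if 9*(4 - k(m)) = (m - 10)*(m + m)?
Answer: 80089/81 ≈ 988.75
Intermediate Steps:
k(m) = 4 - 2*m*(-10 + m)/9 (k(m) = 4 - (m - 10)*(m + m)/9 = 4 - (-10 + m)*2*m/9 = 4 - 2*m*(-10 + m)/9)
(-33 + k(-1))² = (-33 + (4 - 2/9*(-1)² + (20/9)*(-1)))² = (-33 + (4 - 2/9*1 - 20/9))² = (-33 + (4 - 2/9 - 20/9))² = (-33 + 14/9)² = (-283/9)² = 80089/81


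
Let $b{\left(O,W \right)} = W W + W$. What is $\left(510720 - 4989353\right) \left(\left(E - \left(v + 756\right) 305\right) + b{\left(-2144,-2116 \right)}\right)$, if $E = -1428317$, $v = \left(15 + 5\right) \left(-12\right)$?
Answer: $-12941650498019$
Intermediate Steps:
$b{\left(O,W \right)} = W + W^{2}$ ($b{\left(O,W \right)} = W^{2} + W = W + W^{2}$)
$v = -240$ ($v = 20 \left(-12\right) = -240$)
$\left(510720 - 4989353\right) \left(\left(E - \left(v + 756\right) 305\right) + b{\left(-2144,-2116 \right)}\right) = \left(510720 - 4989353\right) \left(\left(-1428317 - \left(-240 + 756\right) 305\right) - 2116 \left(1 - 2116\right)\right) = - 4478633 \left(\left(-1428317 - 516 \cdot 305\right) - -4475340\right) = - 4478633 \left(\left(-1428317 - 157380\right) + 4475340\right) = - 4478633 \left(-1585697 + 4475340\right) = \left(-4478633\right) 2889643 = -12941650498019$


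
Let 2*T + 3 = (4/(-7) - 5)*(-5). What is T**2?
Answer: 7569/49 ≈ 154.47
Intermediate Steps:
T = 87/7 (T = -3/2 + ((4/(-7) - 5)*(-5))/2 = -3/2 + ((4*(-1/7) - 5)*(-5))/2 = -3/2 + ((-4/7 - 5)*(-5))/2 = -3/2 + (-39/7*(-5))/2 = -3/2 + (1/2)*(195/7) = -3/2 + 195/14 = 87/7 ≈ 12.429)
T**2 = (87/7)**2 = 7569/49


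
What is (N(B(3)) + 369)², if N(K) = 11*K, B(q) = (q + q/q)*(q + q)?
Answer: 400689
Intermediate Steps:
B(q) = 2*q*(1 + q) (B(q) = (q + 1)*(2*q) = (1 + q)*(2*q) = 2*q*(1 + q))
(N(B(3)) + 369)² = (11*(2*3*(1 + 3)) + 369)² = (11*(2*3*4) + 369)² = (11*24 + 369)² = (264 + 369)² = 633² = 400689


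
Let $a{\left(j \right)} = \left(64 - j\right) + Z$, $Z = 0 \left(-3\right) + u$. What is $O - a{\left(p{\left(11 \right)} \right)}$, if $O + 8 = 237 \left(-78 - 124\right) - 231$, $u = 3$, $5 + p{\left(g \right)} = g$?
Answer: $-48174$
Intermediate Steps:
$p{\left(g \right)} = -5 + g$
$Z = 3$ ($Z = 0 \left(-3\right) + 3 = 0 + 3 = 3$)
$O = -48113$ ($O = -8 + \left(237 \left(-78 - 124\right) - 231\right) = -8 + \left(237 \left(-202\right) - 231\right) = -8 - 48105 = -48113$)
$a{\left(j \right)} = 67 - j$ ($a{\left(j \right)} = \left(64 - j\right) + 3 = 67 - j$)
$O - a{\left(p{\left(11 \right)} \right)} = -48113 - \left(67 - \left(-5 + 11\right)\right) = -48113 - \left(67 - 6\right) = -48113 - 61 = -48174$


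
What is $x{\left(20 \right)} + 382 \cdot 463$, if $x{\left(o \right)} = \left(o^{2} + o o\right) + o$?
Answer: $177686$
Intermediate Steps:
$x{\left(o \right)} = o + 2 o^{2}$ ($x{\left(o \right)} = \left(o^{2} + o^{2}\right) + o = 2 o^{2} + o = o + 2 o^{2}$)
$x{\left(20 \right)} + 382 \cdot 463 = 20 \left(1 + 2 \cdot 20\right) + 382 \cdot 463 = 20 \left(1 + 40\right) + 176866 = 20 \cdot 41 + 176866 = 820 + 176866 = 177686$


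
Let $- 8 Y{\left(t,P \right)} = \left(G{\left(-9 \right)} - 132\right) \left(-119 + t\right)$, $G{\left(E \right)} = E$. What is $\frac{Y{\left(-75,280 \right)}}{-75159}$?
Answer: $\frac{4559}{100212} \approx 0.045494$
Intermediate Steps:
$Y{\left(t,P \right)} = - \frac{16779}{8} + \frac{141 t}{8}$ ($Y{\left(t,P \right)} = - \frac{\left(-9 - 132\right) \left(-119 + t\right)}{8} = - \frac{\left(-141\right) \left(-119 + t\right)}{8} = - \frac{16779 - 141 t}{8} = - \frac{16779}{8} + \frac{141 t}{8}$)
$\frac{Y{\left(-75,280 \right)}}{-75159} = \frac{- \frac{16779}{8} + \frac{141}{8} \left(-75\right)}{-75159} = \left(- \frac{16779}{8} - \frac{10575}{8}\right) \left(- \frac{1}{75159}\right) = \left(- \frac{13677}{4}\right) \left(- \frac{1}{75159}\right) = \frac{4559}{100212}$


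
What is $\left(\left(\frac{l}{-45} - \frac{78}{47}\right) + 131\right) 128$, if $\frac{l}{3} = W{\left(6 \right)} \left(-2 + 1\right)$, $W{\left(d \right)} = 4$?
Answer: $\frac{11695744}{705} \approx 16590.0$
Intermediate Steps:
$l = -12$ ($l = 3 \cdot 4 \left(-2 + 1\right) = 3 \cdot 4 \left(-1\right) = 3 \left(-4\right) = -12$)
$\left(\left(\frac{l}{-45} - \frac{78}{47}\right) + 131\right) 128 = \left(\left(- \frac{12}{-45} - \frac{78}{47}\right) + 131\right) 128 = \left(\left(\left(-12\right) \left(- \frac{1}{45}\right) - \frac{78}{47}\right) + 131\right) 128 = \left(\left(\frac{4}{15} - \frac{78}{47}\right) + 131\right) 128 = \left(- \frac{982}{705} + 131\right) 128 = \frac{91373}{705} \cdot 128 = \frac{11695744}{705}$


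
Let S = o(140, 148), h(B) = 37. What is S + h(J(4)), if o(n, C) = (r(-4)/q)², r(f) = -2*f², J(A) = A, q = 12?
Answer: 397/9 ≈ 44.111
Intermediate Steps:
o(n, C) = 64/9 (o(n, C) = (-2*(-4)²/12)² = (-2*16*(1/12))² = (-32*1/12)² = (-8/3)² = 64/9)
S = 64/9 ≈ 7.1111
S + h(J(4)) = 64/9 + 37 = 397/9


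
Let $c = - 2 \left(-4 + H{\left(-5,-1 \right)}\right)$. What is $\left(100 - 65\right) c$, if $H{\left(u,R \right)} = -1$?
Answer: $350$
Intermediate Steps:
$c = 10$ ($c = - 2 \left(-4 - 1\right) = \left(-2\right) \left(-5\right) = 10$)
$\left(100 - 65\right) c = \left(100 - 65\right) 10 = 35 \cdot 10 = 350$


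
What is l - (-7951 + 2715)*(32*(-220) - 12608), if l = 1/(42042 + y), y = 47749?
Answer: -9237422242047/89791 ≈ -1.0288e+8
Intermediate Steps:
l = 1/89791 (l = 1/(42042 + 47749) = 1/89791 ≈ 1.1137e-5)
l - (-7951 + 2715)*(32*(-220) - 12608) = 1/89791 - (-7951 + 2715)*(32*(-220) - 12608) = 1/89791 - (-5236)*(-7040 - 12608) = 1/89791 - (-5236)*(-19648) = 1/89791 - 1*102876928 = 1/89791 - 102876928 = -9237422242047/89791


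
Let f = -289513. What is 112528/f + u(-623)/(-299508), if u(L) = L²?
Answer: -146071427401/86711459604 ≈ -1.6846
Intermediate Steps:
112528/f + u(-623)/(-299508) = 112528/(-289513) + (-623)²/(-299508) = 112528*(-1/289513) + 388129*(-1/299508) = -112528/289513 - 388129/299508 = -146071427401/86711459604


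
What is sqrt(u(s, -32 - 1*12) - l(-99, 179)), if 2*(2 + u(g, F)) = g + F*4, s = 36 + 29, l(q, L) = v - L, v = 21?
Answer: sqrt(402)/2 ≈ 10.025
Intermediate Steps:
l(q, L) = 21 - L
s = 65
u(g, F) = -2 + g/2 + 2*F (u(g, F) = -2 + (g + F*4)/2 = -2 + (g + 4*F)/2 = -2 + (g/2 + 2*F) = -2 + g/2 + 2*F)
sqrt(u(s, -32 - 1*12) - l(-99, 179)) = sqrt((-2 + (1/2)*65 + 2*(-32 - 1*12)) - (21 - 1*179)) = sqrt((-2 + 65/2 + 2*(-32 - 12)) - (21 - 179)) = sqrt((-2 + 65/2 + 2*(-44)) - 1*(-158)) = sqrt((-2 + 65/2 - 88) + 158) = sqrt(-115/2 + 158) = sqrt(201/2) = sqrt(402)/2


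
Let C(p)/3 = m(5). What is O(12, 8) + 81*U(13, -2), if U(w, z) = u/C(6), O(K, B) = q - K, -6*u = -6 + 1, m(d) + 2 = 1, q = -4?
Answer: -77/2 ≈ -38.500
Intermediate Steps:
m(d) = -1 (m(d) = -2 + 1 = -1)
C(p) = -3 (C(p) = 3*(-1) = -3)
u = ⅚ (u = -(-6 + 1)/6 = -⅙*(-5) = ⅚ ≈ 0.83333)
O(K, B) = -4 - K
U(w, z) = -5/18 (U(w, z) = (⅚)/(-3) = (⅚)*(-⅓) = -5/18)
O(12, 8) + 81*U(13, -2) = (-4 - 1*12) + 81*(-5/18) = (-4 - 12) - 45/2 = -16 - 45/2 = -77/2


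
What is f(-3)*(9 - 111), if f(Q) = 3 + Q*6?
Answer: 1530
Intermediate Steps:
f(Q) = 3 + 6*Q
f(-3)*(9 - 111) = (3 + 6*(-3))*(9 - 111) = (3 - 18)*(-102) = -15*(-102) = 1530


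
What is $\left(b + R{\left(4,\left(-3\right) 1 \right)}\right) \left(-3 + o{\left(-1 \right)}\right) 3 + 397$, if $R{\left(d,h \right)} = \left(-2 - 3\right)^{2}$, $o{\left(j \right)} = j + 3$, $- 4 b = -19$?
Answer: $\frac{1231}{4} \approx 307.75$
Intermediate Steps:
$b = \frac{19}{4}$ ($b = \left(- \frac{1}{4}\right) \left(-19\right) = \frac{19}{4} \approx 4.75$)
$o{\left(j \right)} = 3 + j$
$R{\left(d,h \right)} = 25$ ($R{\left(d,h \right)} = \left(-5\right)^{2} = 25$)
$\left(b + R{\left(4,\left(-3\right) 1 \right)}\right) \left(-3 + o{\left(-1 \right)}\right) 3 + 397 = \left(\frac{19}{4} + 25\right) \left(-3 + \left(3 - 1\right)\right) 3 + 397 = \frac{119 \left(-3 + 2\right) 3}{4} + 397 = \frac{119 \left(\left(-1\right) 3\right)}{4} + 397 = \frac{119}{4} \left(-3\right) + 397 = - \frac{357}{4} + 397 = \frac{1231}{4}$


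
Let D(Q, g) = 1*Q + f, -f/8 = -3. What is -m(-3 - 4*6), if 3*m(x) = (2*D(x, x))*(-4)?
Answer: -8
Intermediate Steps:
f = 24 (f = -8*(-3) = 24)
D(Q, g) = 24 + Q (D(Q, g) = 1*Q + 24 = Q + 24 = 24 + Q)
m(x) = -64 - 8*x/3 (m(x) = ((2*(24 + x))*(-4))/3 = ((48 + 2*x)*(-4))/3 = (-192 - 8*x)/3 = -64 - 8*x/3)
-m(-3 - 4*6) = -(-64 - 8*(-3 - 4*6)/3) = -(-64 - 8*(-3 - 24)/3) = -(-64 - 8/3*(-27)) = -(-64 + 72) = -1*8 = -8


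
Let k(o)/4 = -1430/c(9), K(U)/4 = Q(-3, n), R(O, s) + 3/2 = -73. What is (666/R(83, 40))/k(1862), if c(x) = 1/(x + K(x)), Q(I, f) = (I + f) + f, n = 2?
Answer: 333/2769910 ≈ 0.00012022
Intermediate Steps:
R(O, s) = -149/2 (R(O, s) = -3/2 - 73 = -149/2)
Q(I, f) = I + 2*f
K(U) = 4 (K(U) = 4*(-3 + 2*2) = 4*(-3 + 4) = 4*1 = 4)
c(x) = 1/(4 + x) (c(x) = 1/(x + 4) = 1/(4 + x))
k(o) = -74360 (k(o) = 4*(-1430/(1/(4 + 9))) = 4*(-1430/(1/13)) = 4*(-1430/1/13) = 4*(-1430*13) = 4*(-18590) = -74360)
(666/R(83, 40))/k(1862) = (666/(-149/2))/(-74360) = (666*(-2/149))*(-1/74360) = -1332/149*(-1/74360) = 333/2769910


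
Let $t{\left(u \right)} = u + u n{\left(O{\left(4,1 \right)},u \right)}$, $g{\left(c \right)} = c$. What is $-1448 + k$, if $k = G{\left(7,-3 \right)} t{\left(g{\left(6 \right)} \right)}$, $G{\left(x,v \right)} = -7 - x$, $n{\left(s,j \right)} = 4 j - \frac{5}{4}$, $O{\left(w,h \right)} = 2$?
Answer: $-3443$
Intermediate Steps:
$n{\left(s,j \right)} = - \frac{5}{4} + 4 j$ ($n{\left(s,j \right)} = 4 j - \frac{5}{4} = - \frac{5}{4} + 4 j$)
$t{\left(u \right)} = u + u \left(- \frac{5}{4} + 4 u\right)$
$k = -1995$ ($k = \left(-7 - 7\right) \frac{1}{4} \cdot 6 \left(-1 + 16 \cdot 6\right) = \left(-7 - 7\right) \frac{1}{4} \cdot 6 \left(-1 + 96\right) = - 14 \cdot \frac{1}{4} \cdot 6 \cdot 95 = \left(-14\right) \frac{285}{2} = -1995$)
$-1448 + k = -1448 - 1995 = -3443$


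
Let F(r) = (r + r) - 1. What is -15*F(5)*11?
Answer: -1485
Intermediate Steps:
F(r) = -1 + 2*r (F(r) = 2*r - 1 = -1 + 2*r)
-15*F(5)*11 = -15*(-1 + 2*5)*11 = -15*(-1 + 10)*11 = -15*9*11 = -135*11 = -1485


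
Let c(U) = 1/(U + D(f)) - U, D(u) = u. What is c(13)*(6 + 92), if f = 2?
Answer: -19012/15 ≈ -1267.5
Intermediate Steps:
c(U) = 1/(2 + U) - U (c(U) = 1/(U + 2) - U = 1/(2 + U) - U)
c(13)*(6 + 92) = ((1 - 1*13² - 2*13)/(2 + 13))*(6 + 92) = ((1 - 1*169 - 26)/15)*98 = ((1 - 169 - 26)/15)*98 = ((1/15)*(-194))*98 = -194/15*98 = -19012/15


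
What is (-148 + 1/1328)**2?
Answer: 38629150849/1763584 ≈ 21904.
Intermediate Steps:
(-148 + 1/1328)**2 = (-196543/1328)**2 = 38629150849/1763584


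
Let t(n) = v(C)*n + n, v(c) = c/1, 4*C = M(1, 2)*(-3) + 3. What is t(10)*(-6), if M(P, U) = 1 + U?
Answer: 30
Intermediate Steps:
C = -3/2 (C = ((1 + 2)*(-3) + 3)/4 = (3*(-3) + 3)/4 = (-9 + 3)/4 = (1/4)*(-6) = -3/2 ≈ -1.5000)
v(c) = c (v(c) = c*1 = c)
t(n) = -n/2 (t(n) = -3*n/2 + n = -n/2)
t(10)*(-6) = -1/2*10*(-6) = -5*(-6) = 30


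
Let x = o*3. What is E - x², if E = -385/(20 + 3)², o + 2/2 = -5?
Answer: -171781/529 ≈ -324.73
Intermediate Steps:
o = -6 (o = -1 - 5 = -6)
x = -18 (x = -6*3 = -18)
E = -385/529 (E = -385/(23²) = -385/529 ≈ -0.72779)
E - x² = -385/529 - 1*(-18)² = -385/529 - 1*324 = -385/529 - 324 = -171781/529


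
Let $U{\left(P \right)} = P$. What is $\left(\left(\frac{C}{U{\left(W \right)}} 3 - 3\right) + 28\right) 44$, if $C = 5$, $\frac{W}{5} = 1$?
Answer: $1232$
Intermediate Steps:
$W = 5$ ($W = 5 \cdot 1 = 5$)
$\left(\left(\frac{C}{U{\left(W \right)}} 3 - 3\right) + 28\right) 44 = \left(\left(\frac{5}{5} \cdot 3 - 3\right) + 28\right) 44 = \left(\left(5 \cdot \frac{1}{5} \cdot 3 - 3\right) + 28\right) 44 = \left(\left(1 \cdot 3 - 3\right) + 28\right) 44 = \left(\left(3 - 3\right) + 28\right) 44 = \left(0 + 28\right) 44 = 28 \cdot 44 = 1232$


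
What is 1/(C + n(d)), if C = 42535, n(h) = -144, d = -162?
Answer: 1/42391 ≈ 2.3590e-5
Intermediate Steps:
1/(C + n(d)) = 1/(42535 - 144) = 1/42391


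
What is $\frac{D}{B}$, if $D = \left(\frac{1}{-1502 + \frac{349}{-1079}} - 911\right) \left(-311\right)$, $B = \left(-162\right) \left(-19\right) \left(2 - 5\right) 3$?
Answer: $- \frac{76544276636}{7484189319} \approx -10.227$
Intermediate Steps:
$B = -27702$ ($B = 3078 \left(\left(-3\right) 3\right) = 3078 \left(-9\right) = -27702$)
$D = \frac{459265659816}{1621007}$ ($D = \left(\frac{1}{-1502 + 349 \left(- \frac{1}{1079}\right)} - 911\right) \left(-311\right) = \left(\frac{1}{-1502 - \frac{349}{1079}} - 911\right) \left(-311\right) = \left(\frac{1}{- \frac{1621007}{1079}} - 911\right) \left(-311\right) = \left(- \frac{1079}{1621007} - 911\right) \left(-311\right) = \left(- \frac{1476738456}{1621007}\right) \left(-311\right) = \frac{459265659816}{1621007} \approx 2.8332 \cdot 10^{5}$)
$\frac{D}{B} = \frac{459265659816}{1621007 \left(-27702\right)} = \frac{459265659816}{1621007} \left(- \frac{1}{27702}\right) = - \frac{76544276636}{7484189319}$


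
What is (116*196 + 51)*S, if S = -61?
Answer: -1390007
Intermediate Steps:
(116*196 + 51)*S = (116*196 + 51)*(-61) = (22736 + 51)*(-61) = 22787*(-61) = -1390007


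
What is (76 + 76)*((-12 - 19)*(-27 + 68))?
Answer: -193192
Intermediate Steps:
(76 + 76)*((-12 - 19)*(-27 + 68)) = 152*(-31*41) = 152*(-1271) = -193192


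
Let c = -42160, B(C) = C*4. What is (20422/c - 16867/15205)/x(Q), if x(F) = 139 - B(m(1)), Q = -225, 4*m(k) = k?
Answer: -102162923/8846390640 ≈ -0.011549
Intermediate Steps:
m(k) = k/4
B(C) = 4*C
x(F) = 138 (x(F) = 139 - 4*(¼)*1 = 139 - 4/4 = 139 - 1*1 = 139 - 1 = 138)
(20422/c - 16867/15205)/x(Q) = (20422/(-42160) - 16867/15205)/138 = (20422*(-1/42160) - 16867*1/15205)*(1/138) = (-10211/21080 - 16867/15205)*(1/138) = -102162923/64104280*1/138 = -102162923/8846390640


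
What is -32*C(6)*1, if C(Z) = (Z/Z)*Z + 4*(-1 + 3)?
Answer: -448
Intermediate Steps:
C(Z) = 8 + Z (C(Z) = 1*Z + 4*2 = Z + 8 = 8 + Z)
-32*C(6)*1 = -32*(8 + 6)*1 = -32*14*1 = -448*1 = -448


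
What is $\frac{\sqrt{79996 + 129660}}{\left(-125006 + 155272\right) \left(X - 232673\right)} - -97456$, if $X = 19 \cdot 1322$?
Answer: $97456 - \frac{\sqrt{52414}}{3140929815} \approx 97456.0$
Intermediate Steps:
$X = 25118$
$\frac{\sqrt{79996 + 129660}}{\left(-125006 + 155272\right) \left(X - 232673\right)} - -97456 = \frac{\sqrt{79996 + 129660}}{\left(-125006 + 155272\right) \left(25118 - 232673\right)} - -97456 = \frac{\sqrt{209656}}{30266 \left(-207555\right)} + 97456 = \frac{2 \sqrt{52414}}{-6281859630} + 97456 = 2 \sqrt{52414} \left(- \frac{1}{6281859630}\right) + 97456 = - \frac{\sqrt{52414}}{3140929815} + 97456 = 97456 - \frac{\sqrt{52414}}{3140929815}$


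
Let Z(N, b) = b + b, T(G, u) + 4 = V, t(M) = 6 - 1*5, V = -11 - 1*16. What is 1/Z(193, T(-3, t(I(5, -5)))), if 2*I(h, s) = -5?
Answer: -1/62 ≈ -0.016129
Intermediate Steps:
V = -27 (V = -11 - 16 = -27)
I(h, s) = -5/2 (I(h, s) = (½)*(-5) = -5/2)
t(M) = 1 (t(M) = 6 - 5 = 1)
T(G, u) = -31 (T(G, u) = -4 - 27 = -31)
Z(N, b) = 2*b
1/Z(193, T(-3, t(I(5, -5)))) = 1/(2*(-31)) = 1/(-62) = -1/62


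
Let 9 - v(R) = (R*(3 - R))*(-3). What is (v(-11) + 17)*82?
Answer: -35752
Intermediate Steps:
v(R) = 9 + 3*R*(3 - R) (v(R) = 9 - R*(3 - R)*(-3) = 9 - (-3)*R*(3 - R) = 9 + 3*R*(3 - R))
(v(-11) + 17)*82 = ((9 - 3*(-11)² + 9*(-11)) + 17)*82 = ((9 - 3*121 - 99) + 17)*82 = ((9 - 363 - 99) + 17)*82 = (-453 + 17)*82 = -436*82 = -35752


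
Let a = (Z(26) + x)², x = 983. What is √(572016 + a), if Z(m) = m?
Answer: √1590097 ≈ 1261.0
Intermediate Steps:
a = 1018081 (a = (26 + 983)² = 1009² = 1018081)
√(572016 + a) = √(572016 + 1018081) = √1590097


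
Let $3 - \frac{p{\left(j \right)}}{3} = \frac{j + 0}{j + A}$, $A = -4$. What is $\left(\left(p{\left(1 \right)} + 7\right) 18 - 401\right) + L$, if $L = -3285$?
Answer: $-3380$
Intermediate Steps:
$p{\left(j \right)} = 9 - \frac{3 j}{-4 + j}$ ($p{\left(j \right)} = 9 - 3 \frac{j + 0}{j - 4} = 9 - 3 \frac{j}{-4 + j} = 9 - \frac{3 j}{-4 + j}$)
$\left(\left(p{\left(1 \right)} + 7\right) 18 - 401\right) + L = \left(\left(\frac{6 \left(-6 + 1\right)}{-4 + 1} + 7\right) 18 - 401\right) - 3285 = \left(\left(6 \frac{1}{-3} \left(-5\right) + 7\right) 18 - 401\right) - 3285 = \left(\left(6 \left(- \frac{1}{3}\right) \left(-5\right) + 7\right) 18 - 401\right) - 3285 = \left(\left(10 + 7\right) 18 - 401\right) - 3285 = \left(17 \cdot 18 - 401\right) - 3285 = \left(306 - 401\right) - 3285 = -95 - 3285 = -3380$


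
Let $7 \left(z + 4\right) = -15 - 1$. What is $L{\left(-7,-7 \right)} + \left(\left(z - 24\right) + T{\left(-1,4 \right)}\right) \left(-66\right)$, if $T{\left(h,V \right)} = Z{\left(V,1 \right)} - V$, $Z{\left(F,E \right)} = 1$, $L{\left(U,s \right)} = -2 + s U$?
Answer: $\frac{15707}{7} \approx 2243.9$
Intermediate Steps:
$L{\left(U,s \right)} = -2 + U s$
$T{\left(h,V \right)} = 1 - V$
$z = - \frac{44}{7}$ ($z = -4 + \frac{-15 - 1}{7} = -4 + \frac{1}{7} \left(-16\right) = -4 - \frac{16}{7} = - \frac{44}{7} \approx -6.2857$)
$L{\left(-7,-7 \right)} + \left(\left(z - 24\right) + T{\left(-1,4 \right)}\right) \left(-66\right) = \left(-2 - -49\right) + \left(\left(- \frac{44}{7} - 24\right) + \left(1 - 4\right)\right) \left(-66\right) = \left(-2 + 49\right) + \left(- \frac{212}{7} + \left(1 - 4\right)\right) \left(-66\right) = 47 + \left(- \frac{212}{7} - 3\right) \left(-66\right) = 47 - - \frac{15378}{7} = 47 + \frac{15378}{7} = \frac{15707}{7}$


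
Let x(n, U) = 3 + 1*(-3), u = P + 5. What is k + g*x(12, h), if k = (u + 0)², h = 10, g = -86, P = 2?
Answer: 49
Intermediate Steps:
u = 7 (u = 2 + 5 = 7)
x(n, U) = 0 (x(n, U) = 3 - 3 = 0)
k = 49 (k = (7 + 0)² = 7² = 49)
k + g*x(12, h) = 49 - 86*0 = 49 + 0 = 49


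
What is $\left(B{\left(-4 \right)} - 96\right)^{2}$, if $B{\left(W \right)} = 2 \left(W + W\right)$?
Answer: $12544$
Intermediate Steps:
$B{\left(W \right)} = 4 W$ ($B{\left(W \right)} = 2 \cdot 2 W = 4 W$)
$\left(B{\left(-4 \right)} - 96\right)^{2} = \left(4 \left(-4\right) - 96\right)^{2} = \left(-16 - 96\right)^{2} = \left(-112\right)^{2} = 12544$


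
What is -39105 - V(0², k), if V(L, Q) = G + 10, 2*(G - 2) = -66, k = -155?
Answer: -39084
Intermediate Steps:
G = -31 (G = 2 + (½)*(-66) = 2 - 33 = -31)
V(L, Q) = -21 (V(L, Q) = -31 + 10 = -21)
-39105 - V(0², k) = -39105 - 1*(-21) = -39105 + 21 = -39084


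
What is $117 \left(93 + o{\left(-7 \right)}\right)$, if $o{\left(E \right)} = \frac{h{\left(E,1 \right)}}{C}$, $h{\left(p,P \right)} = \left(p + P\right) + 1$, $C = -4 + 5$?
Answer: $10296$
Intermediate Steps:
$C = 1$
$h{\left(p,P \right)} = 1 + P + p$ ($h{\left(p,P \right)} = \left(P + p\right) + 1 = 1 + P + p$)
$o{\left(E \right)} = 2 + E$ ($o{\left(E \right)} = \frac{1 + 1 + E}{1} = \left(2 + E\right) 1 = 2 + E$)
$117 \left(93 + o{\left(-7 \right)}\right) = 117 \left(93 + \left(2 - 7\right)\right) = 117 \left(93 - 5\right) = 117 \cdot 88 = 10296$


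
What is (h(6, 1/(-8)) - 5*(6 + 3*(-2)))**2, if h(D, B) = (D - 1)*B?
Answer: 25/64 ≈ 0.39063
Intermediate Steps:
h(D, B) = B*(-1 + D) (h(D, B) = (-1 + D)*B = B*(-1 + D))
(h(6, 1/(-8)) - 5*(6 + 3*(-2)))**2 = ((-1 + 6)/(-8) - 5*(6 + 3*(-2)))**2 = (-1/8*5 - 5*(6 - 6))**2 = (-5/8 - 5*0)**2 = (-5/8 - 1*0)**2 = (-5/8 + 0)**2 = (-5/8)**2 = 25/64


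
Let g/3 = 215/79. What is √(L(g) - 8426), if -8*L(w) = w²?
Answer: I*√842218706/316 ≈ 91.839*I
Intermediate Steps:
g = 645/79 (g = 3*(215/79) = 645/79 ≈ 8.1646)
L(w) = -w²/8
√(L(g) - 8426) = √(-(645/79)²/8 - 8426) = √(-⅛*416025/6241 - 8426) = √(-416025/49928 - 8426) = √(-421109353/49928) = I*√842218706/316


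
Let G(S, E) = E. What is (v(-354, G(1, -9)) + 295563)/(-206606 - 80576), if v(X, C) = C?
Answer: -21111/20513 ≈ -1.0292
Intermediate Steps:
(v(-354, G(1, -9)) + 295563)/(-206606 - 80576) = (-9 + 295563)/(-206606 - 80576) = 295554/(-287182) = 295554*(-1/287182) = -21111/20513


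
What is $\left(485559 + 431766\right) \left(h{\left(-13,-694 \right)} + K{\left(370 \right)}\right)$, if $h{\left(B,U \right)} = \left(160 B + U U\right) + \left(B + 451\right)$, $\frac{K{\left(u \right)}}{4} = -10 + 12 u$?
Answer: $456565495050$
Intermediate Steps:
$K{\left(u \right)} = -40 + 48 u$ ($K{\left(u \right)} = 4 \left(-10 + 12 u\right) = -40 + 48 u$)
$h{\left(B,U \right)} = 451 + U^{2} + 161 B$ ($h{\left(B,U \right)} = \left(160 B + U^{2}\right) + \left(451 + B\right) = \left(U^{2} + 160 B\right) + \left(451 + B\right) = 451 + U^{2} + 161 B$)
$\left(485559 + 431766\right) \left(h{\left(-13,-694 \right)} + K{\left(370 \right)}\right) = \left(485559 + 431766\right) \left(\left(451 + \left(-694\right)^{2} + 161 \left(-13\right)\right) + \left(-40 + 48 \cdot 370\right)\right) = 917325 \left(\left(451 + 481636 - 2093\right) + \left(-40 + 17760\right)\right) = 917325 \left(479994 + 17720\right) = 917325 \cdot 497714 = 456565495050$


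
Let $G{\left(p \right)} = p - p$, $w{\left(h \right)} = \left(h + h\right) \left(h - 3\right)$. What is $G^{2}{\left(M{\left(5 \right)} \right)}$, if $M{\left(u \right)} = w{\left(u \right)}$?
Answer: $0$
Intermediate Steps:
$w{\left(h \right)} = 2 h \left(-3 + h\right)$
$M{\left(u \right)} = 2 u \left(-3 + u\right)$
$G{\left(p \right)} = 0$
$G^{2}{\left(M{\left(5 \right)} \right)} = 0^{2} = 0$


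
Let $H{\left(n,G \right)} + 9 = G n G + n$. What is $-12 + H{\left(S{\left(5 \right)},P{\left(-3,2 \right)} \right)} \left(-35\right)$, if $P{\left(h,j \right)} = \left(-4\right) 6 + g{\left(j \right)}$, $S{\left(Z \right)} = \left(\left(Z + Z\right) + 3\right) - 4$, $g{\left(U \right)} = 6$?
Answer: $-102072$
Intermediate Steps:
$S{\left(Z \right)} = -1 + 2 Z$ ($S{\left(Z \right)} = \left(2 Z + 3\right) - 4 = \left(3 + 2 Z\right) - 4 = -1 + 2 Z$)
$P{\left(h,j \right)} = -18$ ($P{\left(h,j \right)} = \left(-4\right) 6 + 6 = -24 + 6 = -18$)
$H{\left(n,G \right)} = -9 + n + n G^{2}$ ($H{\left(n,G \right)} = -9 + \left(G n G + n\right) = -9 + \left(n G^{2} + n\right) = -9 + \left(n + n G^{2}\right) = -9 + n + n G^{2}$)
$-12 + H{\left(S{\left(5 \right)},P{\left(-3,2 \right)} \right)} \left(-35\right) = -12 + \left(-9 + \left(-1 + 2 \cdot 5\right) + \left(-1 + 2 \cdot 5\right) \left(-18\right)^{2}\right) \left(-35\right) = -12 + \left(-9 + \left(-1 + 10\right) + \left(-1 + 10\right) 324\right) \left(-35\right) = -12 + \left(-9 + 9 + 9 \cdot 324\right) \left(-35\right) = -12 + \left(-9 + 9 + 2916\right) \left(-35\right) = -12 + 2916 \left(-35\right) = -12 - 102060 = -102072$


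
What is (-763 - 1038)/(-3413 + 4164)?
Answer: -1801/751 ≈ -2.3981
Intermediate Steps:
(-763 - 1038)/(-3413 + 4164) = -1801/751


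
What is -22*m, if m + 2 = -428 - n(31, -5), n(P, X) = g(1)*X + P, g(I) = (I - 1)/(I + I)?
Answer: 10142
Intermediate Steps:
g(I) = (-1 + I)/(2*I) (g(I) = (-1 + I)/((2*I)) = (-1 + I)*(1/(2*I)) = (-1 + I)/(2*I))
n(P, X) = P (n(P, X) = ((1/2)*(-1 + 1)/1)*X + P = ((1/2)*1*0)*X + P = 0*X + P = 0 + P = P)
m = -461 (m = -2 + (-428 - 1*31) = -2 + (-428 - 31) = -2 - 459 = -461)
-22*m = -22*(-461) = 10142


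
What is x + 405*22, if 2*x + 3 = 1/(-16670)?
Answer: 297009389/33340 ≈ 8908.5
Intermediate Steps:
x = -50011/33340 (x = -3/2 + (1/2)/(-16670) = -3/2 + (1/2)*(-1/16670) = -3/2 - 1/33340 = -50011/33340 ≈ -1.5000)
x + 405*22 = -50011/33340 + 405*22 = -50011/33340 + 8910 = 297009389/33340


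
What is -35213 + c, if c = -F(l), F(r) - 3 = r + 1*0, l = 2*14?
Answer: -35244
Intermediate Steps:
l = 28
F(r) = 3 + r (F(r) = 3 + (r + 1*0) = 3 + (r + 0) = 3 + r)
c = -31 (c = -(3 + 28) = -1*31 = -31)
-35213 + c = -35213 - 31 = -35244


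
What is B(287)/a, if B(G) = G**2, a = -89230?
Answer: -82369/89230 ≈ -0.92311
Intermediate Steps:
B(287)/a = 287**2/(-89230) = 82369*(-1/89230) = -82369/89230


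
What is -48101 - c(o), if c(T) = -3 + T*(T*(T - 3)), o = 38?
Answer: -98638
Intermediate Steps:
c(T) = -3 + T²*(-3 + T) (c(T) = -3 + T*(T*(-3 + T)) = -3 + T²*(-3 + T))
-48101 - c(o) = -48101 - (-3 + 38³ - 3*38²) = -48101 - (-3 + 54872 - 3*1444) = -48101 - (-3 + 54872 - 4332) = -48101 - 1*50537 = -48101 - 50537 = -98638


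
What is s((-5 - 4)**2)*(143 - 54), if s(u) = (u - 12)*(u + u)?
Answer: 994842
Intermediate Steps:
s(u) = 2*u*(-12 + u) (s(u) = (-12 + u)*(2*u) = 2*u*(-12 + u))
s((-5 - 4)**2)*(143 - 54) = (2*(-5 - 4)**2*(-12 + (-5 - 4)**2))*(143 - 54) = (2*(-9)**2*(-12 + (-9)**2))*89 = (2*81*(-12 + 81))*89 = (2*81*69)*89 = 11178*89 = 994842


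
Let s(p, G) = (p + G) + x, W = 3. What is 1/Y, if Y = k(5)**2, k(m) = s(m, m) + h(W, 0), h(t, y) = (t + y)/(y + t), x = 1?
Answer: 1/144 ≈ 0.0069444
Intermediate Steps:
s(p, G) = 1 + G + p (s(p, G) = (p + G) + 1 = (G + p) + 1 = 1 + G + p)
h(t, y) = 1 (h(t, y) = (t + y)/(t + y) = 1)
k(m) = 2 + 2*m (k(m) = (1 + m + m) + 1 = (1 + 2*m) + 1 = 2 + 2*m)
Y = 144 (Y = (2 + 2*5)**2 = (2 + 10)**2 = 12**2 = 144)
1/Y = 1/144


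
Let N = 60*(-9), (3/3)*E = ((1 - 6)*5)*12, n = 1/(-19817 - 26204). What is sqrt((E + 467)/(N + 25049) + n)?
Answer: 3*sqrt(960117714507958)/1127928689 ≈ 0.082414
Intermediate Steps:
n = -1/46021 (n = 1/(-46021) = -1/46021 ≈ -2.1729e-5)
E = -300 (E = ((1 - 6)*5)*12 = -5*5*12 = -25*12 = -300)
N = -540
sqrt((E + 467)/(N + 25049) + n) = sqrt((-300 + 467)/(-540 + 25049) - 1/46021) = sqrt(167/24509 - 1/46021) = sqrt(7660998/1127928689) = 3*sqrt(960117714507958)/1127928689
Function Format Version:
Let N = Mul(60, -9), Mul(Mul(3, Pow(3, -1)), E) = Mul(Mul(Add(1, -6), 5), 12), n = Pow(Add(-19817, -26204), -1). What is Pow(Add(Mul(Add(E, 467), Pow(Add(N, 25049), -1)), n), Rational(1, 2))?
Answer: Mul(Rational(3, 1127928689), Pow(960117714507958, Rational(1, 2))) ≈ 0.082414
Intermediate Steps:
n = Rational(-1, 46021) (n = Pow(-46021, -1) = Rational(-1, 46021) ≈ -2.1729e-5)
E = -300 (E = Mul(Mul(Add(1, -6), 5), 12) = Mul(Mul(-5, 5), 12) = Mul(-25, 12) = -300)
N = -540
Pow(Add(Mul(Add(E, 467), Pow(Add(N, 25049), -1)), n), Rational(1, 2)) = Pow(Add(Mul(Add(-300, 467), Pow(Add(-540, 25049), -1)), Rational(-1, 46021)), Rational(1, 2)) = Pow(Add(Mul(167, Pow(24509, -1)), Rational(-1, 46021)), Rational(1, 2)) = Pow(Add(Mul(167, Rational(1, 24509)), Rational(-1, 46021)), Rational(1, 2)) = Pow(Add(Rational(167, 24509), Rational(-1, 46021)), Rational(1, 2)) = Pow(Rational(7660998, 1127928689), Rational(1, 2)) = Mul(Rational(3, 1127928689), Pow(960117714507958, Rational(1, 2)))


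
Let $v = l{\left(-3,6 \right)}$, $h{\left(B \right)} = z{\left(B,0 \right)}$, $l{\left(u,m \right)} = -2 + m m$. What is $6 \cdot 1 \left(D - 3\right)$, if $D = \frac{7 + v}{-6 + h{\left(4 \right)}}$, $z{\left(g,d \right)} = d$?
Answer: $-59$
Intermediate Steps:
$l{\left(u,m \right)} = -2 + m^{2}$
$h{\left(B \right)} = 0$
$v = 34$ ($v = -2 + 6^{2} = -2 + 36 = 34$)
$D = - \frac{41}{6}$ ($D = \frac{7 + 34}{-6 + 0} = \frac{41}{-6} = 41 \left(- \frac{1}{6}\right) = - \frac{41}{6} \approx -6.8333$)
$6 \cdot 1 \left(D - 3\right) = 6 \cdot 1 \left(- \frac{41}{6} - 3\right) = 6 \left(- \frac{41}{6} + \left(-7 + 4\right)\right) = 6 \left(- \frac{41}{6} - 3\right) = 6 \left(- \frac{59}{6}\right) = -59$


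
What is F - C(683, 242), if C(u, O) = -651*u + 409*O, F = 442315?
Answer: 787970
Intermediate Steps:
F - C(683, 242) = 442315 - (-651*683 + 409*242) = 442315 - (-444633 + 98978) = 442315 - 1*(-345655) = 442315 + 345655 = 787970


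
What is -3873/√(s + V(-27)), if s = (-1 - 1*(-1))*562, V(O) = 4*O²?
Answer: -1291/18 ≈ -71.722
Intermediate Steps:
s = 0 (s = (-1 + 1)*562 = 0*562 = 0)
-3873/√(s + V(-27)) = -3873/√(0 + 4*(-27)²) = -3873/√(0 + 4*729) = -3873/√(0 + 2916) = -3873/(√2916) = -3873/54 = -3873*1/54 = -1291/18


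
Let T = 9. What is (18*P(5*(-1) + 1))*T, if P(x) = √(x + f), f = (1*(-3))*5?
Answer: 162*I*√19 ≈ 706.14*I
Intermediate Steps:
f = -15 (f = -3*5 = -15)
P(x) = √(-15 + x) (P(x) = √(x - 15) = √(-15 + x))
(18*P(5*(-1) + 1))*T = (18*√(-15 + (5*(-1) + 1)))*9 = (18*√(-15 + (-5 + 1)))*9 = (18*√(-15 - 4))*9 = (18*√(-19))*9 = (18*(I*√19))*9 = (18*I*√19)*9 = 162*I*√19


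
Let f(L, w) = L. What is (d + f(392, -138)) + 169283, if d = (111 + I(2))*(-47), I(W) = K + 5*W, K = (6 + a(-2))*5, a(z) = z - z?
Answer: 162578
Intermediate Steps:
a(z) = 0
K = 30 (K = (6 + 0)*5 = 6*5 = 30)
I(W) = 30 + 5*W
d = -7097 (d = (111 + (30 + 5*2))*(-47) = (111 + (30 + 10))*(-47) = (111 + 40)*(-47) = 151*(-47) = -7097)
(d + f(392, -138)) + 169283 = (-7097 + 392) + 169283 = -6705 + 169283 = 162578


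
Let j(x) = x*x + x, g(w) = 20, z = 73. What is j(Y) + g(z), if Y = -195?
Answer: 37850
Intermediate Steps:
j(x) = x + x² (j(x) = x² + x = x + x²)
j(Y) + g(z) = -195*(1 - 195) + 20 = -195*(-194) + 20 = 37830 + 20 = 37850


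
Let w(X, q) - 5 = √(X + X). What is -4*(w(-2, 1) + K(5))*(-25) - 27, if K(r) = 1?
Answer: 573 + 200*I ≈ 573.0 + 200.0*I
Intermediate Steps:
w(X, q) = 5 + √2*√X (w(X, q) = 5 + √(X + X) = 5 + √(2*X) = 5 + √2*√X)
-4*(w(-2, 1) + K(5))*(-25) - 27 = -4*((5 + √2*√(-2)) + 1)*(-25) - 27 = -4*((5 + √2*(I*√2)) + 1)*(-25) - 27 = -4*((5 + 2*I) + 1)*(-25) - 27 = -4*(6 + 2*I)*(-25) - 27 = (-24 - 8*I)*(-25) - 27 = (600 + 200*I) - 27 = 573 + 200*I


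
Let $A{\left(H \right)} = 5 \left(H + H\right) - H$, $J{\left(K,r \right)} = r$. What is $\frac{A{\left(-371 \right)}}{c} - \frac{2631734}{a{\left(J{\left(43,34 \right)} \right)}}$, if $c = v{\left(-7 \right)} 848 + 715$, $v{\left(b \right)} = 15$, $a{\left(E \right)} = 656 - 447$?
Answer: $- \frac{35358044141}{2807915} \approx -12592.0$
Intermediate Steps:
$a{\left(E \right)} = 209$ ($a{\left(E \right)} = 656 - 447 = 209$)
$A{\left(H \right)} = 9 H$ ($A{\left(H \right)} = 5 \cdot 2 H - H = 10 H - H = 9 H$)
$c = 13435$ ($c = 15 \cdot 848 + 715 = 12720 + 715 = 13435$)
$\frac{A{\left(-371 \right)}}{c} - \frac{2631734}{a{\left(J{\left(43,34 \right)} \right)}} = \frac{9 \left(-371\right)}{13435} - \frac{2631734}{209} = \left(-3339\right) \frac{1}{13435} - \frac{2631734}{209} = - \frac{3339}{13435} - \frac{2631734}{209} = - \frac{35358044141}{2807915}$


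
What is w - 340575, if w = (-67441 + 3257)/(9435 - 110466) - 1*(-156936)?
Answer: -18553167625/101031 ≈ -1.8364e+5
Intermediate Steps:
w = 15855465200/101031 (w = -64184/(-101031) + 156936 = -64184*(-1/101031) + 156936 = 64184/101031 + 156936 = 15855465200/101031 ≈ 1.5694e+5)
w - 340575 = 15855465200/101031 - 340575 = -18553167625/101031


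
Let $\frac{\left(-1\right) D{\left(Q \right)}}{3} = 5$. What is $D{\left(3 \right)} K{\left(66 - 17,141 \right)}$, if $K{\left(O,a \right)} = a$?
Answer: $-2115$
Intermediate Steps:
$D{\left(Q \right)} = -15$ ($D{\left(Q \right)} = \left(-3\right) 5 = -15$)
$D{\left(3 \right)} K{\left(66 - 17,141 \right)} = \left(-15\right) 141 = -2115$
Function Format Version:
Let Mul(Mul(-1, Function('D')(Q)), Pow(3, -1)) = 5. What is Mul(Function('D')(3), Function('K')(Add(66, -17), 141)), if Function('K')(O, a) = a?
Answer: -2115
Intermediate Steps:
Function('D')(Q) = -15 (Function('D')(Q) = Mul(-3, 5) = -15)
Mul(Function('D')(3), Function('K')(Add(66, -17), 141)) = Mul(-15, 141) = -2115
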